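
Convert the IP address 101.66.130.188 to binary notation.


101 = 01100101
66 = 01000010
130 = 10000010
188 = 10111100
Binary: 01100101.01000010.10000010.10111100


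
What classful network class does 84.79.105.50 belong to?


First octet: 84
Binary: 01010100
0xxxxxxx -> Class A (1-126)
Class A, default mask 255.0.0.0 (/8)


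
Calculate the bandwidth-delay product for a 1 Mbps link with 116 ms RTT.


BDP = bandwidth * RTT
= 1 Mbps * 116 ms
= 1 * 1e6 * 116 / 1000 bits
= 116000 bits
= 14500 bytes
= 14.1602 KB
BDP = 116000 bits (14500 bytes)


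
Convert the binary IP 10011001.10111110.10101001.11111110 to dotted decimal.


10011001 = 153
10111110 = 190
10101001 = 169
11111110 = 254
IP: 153.190.169.254


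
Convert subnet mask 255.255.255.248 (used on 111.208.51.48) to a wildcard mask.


Subnet mask: 255.255.255.248
Wildcard = 255.255.255.255 - subnet mask
255 - 255 = 0
255 - 255 = 0
255 - 255 = 0
255 - 248 = 7
Wildcard: 0.0.0.7


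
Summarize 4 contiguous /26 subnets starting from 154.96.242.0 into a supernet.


Original prefix: /26
Number of subnets: 4 = 2^2
New prefix = 26 - 2 = 24
Supernet: 154.96.242.0/24


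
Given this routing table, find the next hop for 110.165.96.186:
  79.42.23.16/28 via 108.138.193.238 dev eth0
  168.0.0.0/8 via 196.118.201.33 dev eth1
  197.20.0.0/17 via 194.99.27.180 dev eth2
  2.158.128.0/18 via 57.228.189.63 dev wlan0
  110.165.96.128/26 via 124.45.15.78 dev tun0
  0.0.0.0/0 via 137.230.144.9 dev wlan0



Longest prefix match for 110.165.96.186:
  /28 79.42.23.16: no
  /8 168.0.0.0: no
  /17 197.20.0.0: no
  /18 2.158.128.0: no
  /26 110.165.96.128: MATCH
  /0 0.0.0.0: MATCH
Selected: next-hop 124.45.15.78 via tun0 (matched /26)


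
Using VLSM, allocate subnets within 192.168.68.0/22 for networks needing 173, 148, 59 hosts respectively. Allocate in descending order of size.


173 hosts -> /24 (254 usable): 192.168.68.0/24
148 hosts -> /24 (254 usable): 192.168.69.0/24
59 hosts -> /26 (62 usable): 192.168.70.0/26
Allocation: 192.168.68.0/24 (173 hosts, 254 usable); 192.168.69.0/24 (148 hosts, 254 usable); 192.168.70.0/26 (59 hosts, 62 usable)


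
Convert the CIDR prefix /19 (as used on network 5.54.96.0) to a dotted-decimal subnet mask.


/19 means 19 network bits, 13 host bits
Binary: 11111111111111111110000000000000
Mask: 255.255.224.0


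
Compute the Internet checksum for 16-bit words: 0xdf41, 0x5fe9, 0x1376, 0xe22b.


Sum all words (with carry folding):
+ 0xdf41 = 0xdf41
+ 0x5fe9 = 0x3f2b
+ 0x1376 = 0x52a1
+ 0xe22b = 0x34cd
One's complement: ~0x34cd
Checksum = 0xcb32


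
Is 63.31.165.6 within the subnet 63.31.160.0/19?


Subnet network: 63.31.160.0
Test IP AND mask: 63.31.160.0
Yes, 63.31.165.6 is in 63.31.160.0/19


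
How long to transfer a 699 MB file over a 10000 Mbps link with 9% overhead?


Effective throughput = 10000 * (1 - 9/100) = 9100 Mbps
File size in Mb = 699 * 8 = 5592 Mb
Time = 5592 / 9100
Time = 0.6145 seconds


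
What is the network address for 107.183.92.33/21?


IP:   01101011.10110111.01011100.00100001
Mask: 11111111.11111111.11111000.00000000
AND operation:
Net:  01101011.10110111.01011000.00000000
Network: 107.183.88.0/21


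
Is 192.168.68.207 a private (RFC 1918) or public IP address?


RFC 1918 private ranges:
  10.0.0.0/8 (10.0.0.0 - 10.255.255.255)
  172.16.0.0/12 (172.16.0.0 - 172.31.255.255)
  192.168.0.0/16 (192.168.0.0 - 192.168.255.255)
Private (in 192.168.0.0/16)


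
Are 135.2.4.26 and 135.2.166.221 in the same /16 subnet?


Mask: 255.255.0.0
135.2.4.26 AND mask = 135.2.0.0
135.2.166.221 AND mask = 135.2.0.0
Yes, same subnet (135.2.0.0)


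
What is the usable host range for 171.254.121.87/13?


Network: 171.248.0.0
Broadcast: 171.255.255.255
First usable = network + 1
Last usable = broadcast - 1
Range: 171.248.0.1 to 171.255.255.254


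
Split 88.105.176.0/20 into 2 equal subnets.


New prefix = 20 + 1 = 21
Each subnet has 2048 addresses
  88.105.176.0/21
  88.105.184.0/21
Subnets: 88.105.176.0/21, 88.105.184.0/21


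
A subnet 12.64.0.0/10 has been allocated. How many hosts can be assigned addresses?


Host bits = 32 - 10 = 22
Total addresses = 2^22 = 4194304
Usable = total - 2 (network and broadcast)
Usable hosts: 4194302


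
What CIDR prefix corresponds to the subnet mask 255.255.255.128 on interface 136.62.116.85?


Binary: 11111111.11111111.11111111.10000000
Count leading 1s
Prefix: /25


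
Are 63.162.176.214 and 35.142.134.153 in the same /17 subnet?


Mask: 255.255.128.0
63.162.176.214 AND mask = 63.162.128.0
35.142.134.153 AND mask = 35.142.128.0
No, different subnets (63.162.128.0 vs 35.142.128.0)


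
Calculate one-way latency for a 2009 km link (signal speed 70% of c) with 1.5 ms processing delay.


Speed = 0.7 * 3e5 km/s = 210000 km/s
Propagation delay = 2009 / 210000 = 0.0096 s = 9.5667 ms
Processing delay = 1.5 ms
Total one-way latency = 11.0667 ms


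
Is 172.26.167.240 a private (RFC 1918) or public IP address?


RFC 1918 private ranges:
  10.0.0.0/8 (10.0.0.0 - 10.255.255.255)
  172.16.0.0/12 (172.16.0.0 - 172.31.255.255)
  192.168.0.0/16 (192.168.0.0 - 192.168.255.255)
Private (in 172.16.0.0/12)


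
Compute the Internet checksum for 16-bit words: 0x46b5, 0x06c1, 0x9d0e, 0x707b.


Sum all words (with carry folding):
+ 0x46b5 = 0x46b5
+ 0x06c1 = 0x4d76
+ 0x9d0e = 0xea84
+ 0x707b = 0x5b00
One's complement: ~0x5b00
Checksum = 0xa4ff


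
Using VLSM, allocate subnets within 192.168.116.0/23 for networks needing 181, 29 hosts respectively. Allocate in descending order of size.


181 hosts -> /24 (254 usable): 192.168.116.0/24
29 hosts -> /27 (30 usable): 192.168.117.0/27
Allocation: 192.168.116.0/24 (181 hosts, 254 usable); 192.168.117.0/27 (29 hosts, 30 usable)


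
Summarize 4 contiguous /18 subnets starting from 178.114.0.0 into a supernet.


Original prefix: /18
Number of subnets: 4 = 2^2
New prefix = 18 - 2 = 16
Supernet: 178.114.0.0/16


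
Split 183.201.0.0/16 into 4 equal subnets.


New prefix = 16 + 2 = 18
Each subnet has 16384 addresses
  183.201.0.0/18
  183.201.64.0/18
  183.201.128.0/18
  183.201.192.0/18
Subnets: 183.201.0.0/18, 183.201.64.0/18, 183.201.128.0/18, 183.201.192.0/18


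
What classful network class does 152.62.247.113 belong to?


First octet: 152
Binary: 10011000
10xxxxxx -> Class B (128-191)
Class B, default mask 255.255.0.0 (/16)


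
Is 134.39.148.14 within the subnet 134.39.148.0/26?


Subnet network: 134.39.148.0
Test IP AND mask: 134.39.148.0
Yes, 134.39.148.14 is in 134.39.148.0/26


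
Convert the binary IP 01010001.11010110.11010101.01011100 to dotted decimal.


01010001 = 81
11010110 = 214
11010101 = 213
01011100 = 92
IP: 81.214.213.92


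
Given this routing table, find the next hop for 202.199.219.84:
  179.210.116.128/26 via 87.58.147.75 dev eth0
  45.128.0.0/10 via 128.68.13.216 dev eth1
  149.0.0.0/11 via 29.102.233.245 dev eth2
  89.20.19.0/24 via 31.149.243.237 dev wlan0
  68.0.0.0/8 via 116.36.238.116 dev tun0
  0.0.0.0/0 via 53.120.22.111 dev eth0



Longest prefix match for 202.199.219.84:
  /26 179.210.116.128: no
  /10 45.128.0.0: no
  /11 149.0.0.0: no
  /24 89.20.19.0: no
  /8 68.0.0.0: no
  /0 0.0.0.0: MATCH
Selected: next-hop 53.120.22.111 via eth0 (matched /0)


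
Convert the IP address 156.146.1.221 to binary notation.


156 = 10011100
146 = 10010010
1 = 00000001
221 = 11011101
Binary: 10011100.10010010.00000001.11011101


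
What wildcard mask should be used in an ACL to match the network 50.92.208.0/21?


Subnet mask: 255.255.248.0
Wildcard = 255.255.255.255 - subnet mask
255 - 255 = 0
255 - 255 = 0
255 - 248 = 7
255 - 0 = 255
Wildcard: 0.0.7.255


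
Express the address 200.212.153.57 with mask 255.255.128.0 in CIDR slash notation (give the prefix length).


Binary: 11111111.11111111.10000000.00000000
Count leading 1s
Prefix: /17


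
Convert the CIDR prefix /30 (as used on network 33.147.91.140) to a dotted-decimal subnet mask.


/30 means 30 network bits, 2 host bits
Binary: 11111111111111111111111111111100
Mask: 255.255.255.252


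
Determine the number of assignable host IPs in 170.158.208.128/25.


Host bits = 32 - 25 = 7
Total addresses = 2^7 = 128
Usable = total - 2 (network and broadcast)
Usable hosts: 126


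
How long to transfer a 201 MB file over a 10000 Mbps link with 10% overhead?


Effective throughput = 10000 * (1 - 10/100) = 9000 Mbps
File size in Mb = 201 * 8 = 1608 Mb
Time = 1608 / 9000
Time = 0.1787 seconds


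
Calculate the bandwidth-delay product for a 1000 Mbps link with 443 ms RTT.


BDP = bandwidth * RTT
= 1000 Mbps * 443 ms
= 1000 * 1e6 * 443 / 1000 bits
= 443000000 bits
= 55375000 bytes
= 54077.1484 KB
BDP = 443000000 bits (55375000 bytes)


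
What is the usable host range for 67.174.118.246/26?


Network: 67.174.118.192
Broadcast: 67.174.118.255
First usable = network + 1
Last usable = broadcast - 1
Range: 67.174.118.193 to 67.174.118.254


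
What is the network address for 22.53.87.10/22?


IP:   00010110.00110101.01010111.00001010
Mask: 11111111.11111111.11111100.00000000
AND operation:
Net:  00010110.00110101.01010100.00000000
Network: 22.53.84.0/22


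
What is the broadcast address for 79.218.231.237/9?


Network: 79.128.0.0/9
Host bits = 23
Set all host bits to 1:
Broadcast: 79.255.255.255


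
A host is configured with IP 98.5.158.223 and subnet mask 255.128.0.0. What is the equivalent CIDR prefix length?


Binary: 11111111.10000000.00000000.00000000
Count leading 1s
Prefix: /9


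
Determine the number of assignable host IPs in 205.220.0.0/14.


Host bits = 32 - 14 = 18
Total addresses = 2^18 = 262144
Usable = total - 2 (network and broadcast)
Usable hosts: 262142


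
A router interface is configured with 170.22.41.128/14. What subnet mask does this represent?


/14 means 14 network bits, 18 host bits
Binary: 11111111111111000000000000000000
Mask: 255.252.0.0


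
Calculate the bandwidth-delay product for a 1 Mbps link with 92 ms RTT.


BDP = bandwidth * RTT
= 1 Mbps * 92 ms
= 1 * 1e6 * 92 / 1000 bits
= 92000 bits
= 11500 bytes
= 11.2305 KB
BDP = 92000 bits (11500 bytes)


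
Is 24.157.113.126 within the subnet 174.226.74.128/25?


Subnet network: 174.226.74.128
Test IP AND mask: 24.157.113.0
No, 24.157.113.126 is not in 174.226.74.128/25


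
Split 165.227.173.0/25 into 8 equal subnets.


New prefix = 25 + 3 = 28
Each subnet has 16 addresses
  165.227.173.0/28
  165.227.173.16/28
  165.227.173.32/28
  165.227.173.48/28
  165.227.173.64/28
  165.227.173.80/28
  165.227.173.96/28
  165.227.173.112/28
Subnets: 165.227.173.0/28, 165.227.173.16/28, 165.227.173.32/28, 165.227.173.48/28, 165.227.173.64/28, 165.227.173.80/28, 165.227.173.96/28, 165.227.173.112/28


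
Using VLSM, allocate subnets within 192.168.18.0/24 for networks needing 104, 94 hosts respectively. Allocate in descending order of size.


104 hosts -> /25 (126 usable): 192.168.18.0/25
94 hosts -> /25 (126 usable): 192.168.18.128/25
Allocation: 192.168.18.0/25 (104 hosts, 126 usable); 192.168.18.128/25 (94 hosts, 126 usable)


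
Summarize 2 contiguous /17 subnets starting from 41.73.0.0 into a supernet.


Original prefix: /17
Number of subnets: 2 = 2^1
New prefix = 17 - 1 = 16
Supernet: 41.73.0.0/16


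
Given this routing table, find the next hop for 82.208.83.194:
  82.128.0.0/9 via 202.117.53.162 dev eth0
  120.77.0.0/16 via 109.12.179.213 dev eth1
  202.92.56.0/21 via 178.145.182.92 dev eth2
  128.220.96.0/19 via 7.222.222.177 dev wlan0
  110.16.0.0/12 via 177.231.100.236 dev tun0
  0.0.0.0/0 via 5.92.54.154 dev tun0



Longest prefix match for 82.208.83.194:
  /9 82.128.0.0: MATCH
  /16 120.77.0.0: no
  /21 202.92.56.0: no
  /19 128.220.96.0: no
  /12 110.16.0.0: no
  /0 0.0.0.0: MATCH
Selected: next-hop 202.117.53.162 via eth0 (matched /9)


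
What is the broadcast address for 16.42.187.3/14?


Network: 16.40.0.0/14
Host bits = 18
Set all host bits to 1:
Broadcast: 16.43.255.255


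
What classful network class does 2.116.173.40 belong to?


First octet: 2
Binary: 00000010
0xxxxxxx -> Class A (1-126)
Class A, default mask 255.0.0.0 (/8)


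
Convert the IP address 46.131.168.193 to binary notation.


46 = 00101110
131 = 10000011
168 = 10101000
193 = 11000001
Binary: 00101110.10000011.10101000.11000001


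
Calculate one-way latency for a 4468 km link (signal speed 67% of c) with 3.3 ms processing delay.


Speed = 0.67 * 3e5 km/s = 201000 km/s
Propagation delay = 4468 / 201000 = 0.0222 s = 22.2289 ms
Processing delay = 3.3 ms
Total one-way latency = 25.5289 ms


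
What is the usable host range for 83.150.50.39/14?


Network: 83.148.0.0
Broadcast: 83.151.255.255
First usable = network + 1
Last usable = broadcast - 1
Range: 83.148.0.1 to 83.151.255.254


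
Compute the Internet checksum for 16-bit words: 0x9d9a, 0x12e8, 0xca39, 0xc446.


Sum all words (with carry folding):
+ 0x9d9a = 0x9d9a
+ 0x12e8 = 0xb082
+ 0xca39 = 0x7abc
+ 0xc446 = 0x3f03
One's complement: ~0x3f03
Checksum = 0xc0fc


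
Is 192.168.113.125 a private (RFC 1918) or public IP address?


RFC 1918 private ranges:
  10.0.0.0/8 (10.0.0.0 - 10.255.255.255)
  172.16.0.0/12 (172.16.0.0 - 172.31.255.255)
  192.168.0.0/16 (192.168.0.0 - 192.168.255.255)
Private (in 192.168.0.0/16)


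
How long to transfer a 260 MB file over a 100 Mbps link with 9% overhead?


Effective throughput = 100 * (1 - 9/100) = 91 Mbps
File size in Mb = 260 * 8 = 2080 Mb
Time = 2080 / 91
Time = 22.8571 seconds


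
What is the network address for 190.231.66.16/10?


IP:   10111110.11100111.01000010.00010000
Mask: 11111111.11000000.00000000.00000000
AND operation:
Net:  10111110.11000000.00000000.00000000
Network: 190.192.0.0/10


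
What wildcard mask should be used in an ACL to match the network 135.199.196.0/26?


Subnet mask: 255.255.255.192
Wildcard = 255.255.255.255 - subnet mask
255 - 255 = 0
255 - 255 = 0
255 - 255 = 0
255 - 192 = 63
Wildcard: 0.0.0.63


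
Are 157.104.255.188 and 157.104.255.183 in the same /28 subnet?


Mask: 255.255.255.240
157.104.255.188 AND mask = 157.104.255.176
157.104.255.183 AND mask = 157.104.255.176
Yes, same subnet (157.104.255.176)


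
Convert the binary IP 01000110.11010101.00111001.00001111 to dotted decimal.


01000110 = 70
11010101 = 213
00111001 = 57
00001111 = 15
IP: 70.213.57.15


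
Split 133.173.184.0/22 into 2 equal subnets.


New prefix = 22 + 1 = 23
Each subnet has 512 addresses
  133.173.184.0/23
  133.173.186.0/23
Subnets: 133.173.184.0/23, 133.173.186.0/23


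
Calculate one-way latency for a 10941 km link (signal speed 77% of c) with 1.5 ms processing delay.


Speed = 0.77 * 3e5 km/s = 231000 km/s
Propagation delay = 10941 / 231000 = 0.0474 s = 47.3636 ms
Processing delay = 1.5 ms
Total one-way latency = 48.8636 ms


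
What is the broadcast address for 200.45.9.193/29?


Network: 200.45.9.192/29
Host bits = 3
Set all host bits to 1:
Broadcast: 200.45.9.199


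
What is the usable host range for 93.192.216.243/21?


Network: 93.192.216.0
Broadcast: 93.192.223.255
First usable = network + 1
Last usable = broadcast - 1
Range: 93.192.216.1 to 93.192.223.254


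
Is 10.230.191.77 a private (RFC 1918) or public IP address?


RFC 1918 private ranges:
  10.0.0.0/8 (10.0.0.0 - 10.255.255.255)
  172.16.0.0/12 (172.16.0.0 - 172.31.255.255)
  192.168.0.0/16 (192.168.0.0 - 192.168.255.255)
Private (in 10.0.0.0/8)


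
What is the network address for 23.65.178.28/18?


IP:   00010111.01000001.10110010.00011100
Mask: 11111111.11111111.11000000.00000000
AND operation:
Net:  00010111.01000001.10000000.00000000
Network: 23.65.128.0/18


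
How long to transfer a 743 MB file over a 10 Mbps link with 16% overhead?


Effective throughput = 10 * (1 - 16/100) = 8.4 Mbps
File size in Mb = 743 * 8 = 5944 Mb
Time = 5944 / 8.4
Time = 707.619 seconds


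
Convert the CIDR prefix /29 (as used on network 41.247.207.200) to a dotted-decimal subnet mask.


/29 means 29 network bits, 3 host bits
Binary: 11111111111111111111111111111000
Mask: 255.255.255.248


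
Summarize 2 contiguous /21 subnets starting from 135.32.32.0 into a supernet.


Original prefix: /21
Number of subnets: 2 = 2^1
New prefix = 21 - 1 = 20
Supernet: 135.32.32.0/20


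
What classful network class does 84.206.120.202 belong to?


First octet: 84
Binary: 01010100
0xxxxxxx -> Class A (1-126)
Class A, default mask 255.0.0.0 (/8)


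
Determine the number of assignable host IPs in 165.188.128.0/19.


Host bits = 32 - 19 = 13
Total addresses = 2^13 = 8192
Usable = total - 2 (network and broadcast)
Usable hosts: 8190


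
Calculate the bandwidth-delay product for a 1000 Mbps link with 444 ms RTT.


BDP = bandwidth * RTT
= 1000 Mbps * 444 ms
= 1000 * 1e6 * 444 / 1000 bits
= 444000000 bits
= 55500000 bytes
= 54199.2188 KB
BDP = 444000000 bits (55500000 bytes)


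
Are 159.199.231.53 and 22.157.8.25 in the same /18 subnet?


Mask: 255.255.192.0
159.199.231.53 AND mask = 159.199.192.0
22.157.8.25 AND mask = 22.157.0.0
No, different subnets (159.199.192.0 vs 22.157.0.0)


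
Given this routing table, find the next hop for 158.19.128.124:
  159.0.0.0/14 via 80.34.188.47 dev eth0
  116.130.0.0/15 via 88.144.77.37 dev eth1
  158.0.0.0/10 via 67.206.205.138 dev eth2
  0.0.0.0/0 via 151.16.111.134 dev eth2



Longest prefix match for 158.19.128.124:
  /14 159.0.0.0: no
  /15 116.130.0.0: no
  /10 158.0.0.0: MATCH
  /0 0.0.0.0: MATCH
Selected: next-hop 67.206.205.138 via eth2 (matched /10)


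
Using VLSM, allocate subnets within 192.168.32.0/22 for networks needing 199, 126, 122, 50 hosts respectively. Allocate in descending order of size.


199 hosts -> /24 (254 usable): 192.168.32.0/24
126 hosts -> /25 (126 usable): 192.168.33.0/25
122 hosts -> /25 (126 usable): 192.168.33.128/25
50 hosts -> /26 (62 usable): 192.168.34.0/26
Allocation: 192.168.32.0/24 (199 hosts, 254 usable); 192.168.33.0/25 (126 hosts, 126 usable); 192.168.33.128/25 (122 hosts, 126 usable); 192.168.34.0/26 (50 hosts, 62 usable)


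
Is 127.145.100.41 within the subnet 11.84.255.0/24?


Subnet network: 11.84.255.0
Test IP AND mask: 127.145.100.0
No, 127.145.100.41 is not in 11.84.255.0/24


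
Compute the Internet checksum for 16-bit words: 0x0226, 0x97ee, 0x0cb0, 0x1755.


Sum all words (with carry folding):
+ 0x0226 = 0x0226
+ 0x97ee = 0x9a14
+ 0x0cb0 = 0xa6c4
+ 0x1755 = 0xbe19
One's complement: ~0xbe19
Checksum = 0x41e6


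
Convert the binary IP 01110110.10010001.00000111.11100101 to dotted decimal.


01110110 = 118
10010001 = 145
00000111 = 7
11100101 = 229
IP: 118.145.7.229


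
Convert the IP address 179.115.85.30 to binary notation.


179 = 10110011
115 = 01110011
85 = 01010101
30 = 00011110
Binary: 10110011.01110011.01010101.00011110


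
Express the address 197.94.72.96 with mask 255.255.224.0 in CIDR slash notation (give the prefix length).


Binary: 11111111.11111111.11100000.00000000
Count leading 1s
Prefix: /19


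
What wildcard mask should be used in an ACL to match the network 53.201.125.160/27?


Subnet mask: 255.255.255.224
Wildcard = 255.255.255.255 - subnet mask
255 - 255 = 0
255 - 255 = 0
255 - 255 = 0
255 - 224 = 31
Wildcard: 0.0.0.31


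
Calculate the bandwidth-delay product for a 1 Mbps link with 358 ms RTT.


BDP = bandwidth * RTT
= 1 Mbps * 358 ms
= 1 * 1e6 * 358 / 1000 bits
= 358000 bits
= 44750 bytes
= 43.7012 KB
BDP = 358000 bits (44750 bytes)


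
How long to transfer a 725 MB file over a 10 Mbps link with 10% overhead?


Effective throughput = 10 * (1 - 10/100) = 9 Mbps
File size in Mb = 725 * 8 = 5800 Mb
Time = 5800 / 9
Time = 644.4444 seconds


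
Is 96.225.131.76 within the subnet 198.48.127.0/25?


Subnet network: 198.48.127.0
Test IP AND mask: 96.225.131.0
No, 96.225.131.76 is not in 198.48.127.0/25


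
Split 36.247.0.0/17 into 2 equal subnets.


New prefix = 17 + 1 = 18
Each subnet has 16384 addresses
  36.247.0.0/18
  36.247.64.0/18
Subnets: 36.247.0.0/18, 36.247.64.0/18


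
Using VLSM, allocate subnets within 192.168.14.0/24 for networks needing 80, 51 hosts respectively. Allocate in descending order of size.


80 hosts -> /25 (126 usable): 192.168.14.0/25
51 hosts -> /26 (62 usable): 192.168.14.128/26
Allocation: 192.168.14.0/25 (80 hosts, 126 usable); 192.168.14.128/26 (51 hosts, 62 usable)


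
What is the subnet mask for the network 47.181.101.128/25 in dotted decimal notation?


/25 means 25 network bits, 7 host bits
Binary: 11111111111111111111111110000000
Mask: 255.255.255.128


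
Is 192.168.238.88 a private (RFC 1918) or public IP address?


RFC 1918 private ranges:
  10.0.0.0/8 (10.0.0.0 - 10.255.255.255)
  172.16.0.0/12 (172.16.0.0 - 172.31.255.255)
  192.168.0.0/16 (192.168.0.0 - 192.168.255.255)
Private (in 192.168.0.0/16)


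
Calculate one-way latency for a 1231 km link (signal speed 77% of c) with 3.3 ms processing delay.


Speed = 0.77 * 3e5 km/s = 231000 km/s
Propagation delay = 1231 / 231000 = 0.0053 s = 5.329 ms
Processing delay = 3.3 ms
Total one-way latency = 8.629 ms


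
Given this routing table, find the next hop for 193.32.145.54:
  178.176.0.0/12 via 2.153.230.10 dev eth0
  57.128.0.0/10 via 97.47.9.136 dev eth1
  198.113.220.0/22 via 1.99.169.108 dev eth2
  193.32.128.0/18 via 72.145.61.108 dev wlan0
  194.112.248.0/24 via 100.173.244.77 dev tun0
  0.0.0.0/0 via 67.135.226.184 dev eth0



Longest prefix match for 193.32.145.54:
  /12 178.176.0.0: no
  /10 57.128.0.0: no
  /22 198.113.220.0: no
  /18 193.32.128.0: MATCH
  /24 194.112.248.0: no
  /0 0.0.0.0: MATCH
Selected: next-hop 72.145.61.108 via wlan0 (matched /18)


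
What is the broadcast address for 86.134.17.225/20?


Network: 86.134.16.0/20
Host bits = 12
Set all host bits to 1:
Broadcast: 86.134.31.255


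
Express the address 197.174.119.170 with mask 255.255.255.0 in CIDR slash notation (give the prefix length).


Binary: 11111111.11111111.11111111.00000000
Count leading 1s
Prefix: /24


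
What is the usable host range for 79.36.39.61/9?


Network: 79.0.0.0
Broadcast: 79.127.255.255
First usable = network + 1
Last usable = broadcast - 1
Range: 79.0.0.1 to 79.127.255.254


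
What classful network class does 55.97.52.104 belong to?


First octet: 55
Binary: 00110111
0xxxxxxx -> Class A (1-126)
Class A, default mask 255.0.0.0 (/8)


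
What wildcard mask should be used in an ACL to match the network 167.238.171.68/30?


Subnet mask: 255.255.255.252
Wildcard = 255.255.255.255 - subnet mask
255 - 255 = 0
255 - 255 = 0
255 - 255 = 0
255 - 252 = 3
Wildcard: 0.0.0.3


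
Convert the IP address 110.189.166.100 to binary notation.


110 = 01101110
189 = 10111101
166 = 10100110
100 = 01100100
Binary: 01101110.10111101.10100110.01100100


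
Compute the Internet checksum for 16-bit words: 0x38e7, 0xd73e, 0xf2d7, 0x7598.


Sum all words (with carry folding):
+ 0x38e7 = 0x38e7
+ 0xd73e = 0x1026
+ 0xf2d7 = 0x02fe
+ 0x7598 = 0x7896
One's complement: ~0x7896
Checksum = 0x8769


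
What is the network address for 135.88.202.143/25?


IP:   10000111.01011000.11001010.10001111
Mask: 11111111.11111111.11111111.10000000
AND operation:
Net:  10000111.01011000.11001010.10000000
Network: 135.88.202.128/25


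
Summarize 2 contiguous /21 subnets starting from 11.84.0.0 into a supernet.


Original prefix: /21
Number of subnets: 2 = 2^1
New prefix = 21 - 1 = 20
Supernet: 11.84.0.0/20


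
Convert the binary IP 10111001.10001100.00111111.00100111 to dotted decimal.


10111001 = 185
10001100 = 140
00111111 = 63
00100111 = 39
IP: 185.140.63.39


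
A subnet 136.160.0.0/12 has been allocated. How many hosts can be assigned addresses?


Host bits = 32 - 12 = 20
Total addresses = 2^20 = 1048576
Usable = total - 2 (network and broadcast)
Usable hosts: 1048574


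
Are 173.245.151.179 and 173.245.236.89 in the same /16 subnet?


Mask: 255.255.0.0
173.245.151.179 AND mask = 173.245.0.0
173.245.236.89 AND mask = 173.245.0.0
Yes, same subnet (173.245.0.0)


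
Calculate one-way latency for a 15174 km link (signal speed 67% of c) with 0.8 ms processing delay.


Speed = 0.67 * 3e5 km/s = 201000 km/s
Propagation delay = 15174 / 201000 = 0.0755 s = 75.4925 ms
Processing delay = 0.8 ms
Total one-way latency = 76.2925 ms


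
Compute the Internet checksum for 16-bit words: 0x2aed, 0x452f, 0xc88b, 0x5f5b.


Sum all words (with carry folding):
+ 0x2aed = 0x2aed
+ 0x452f = 0x701c
+ 0xc88b = 0x38a8
+ 0x5f5b = 0x9803
One's complement: ~0x9803
Checksum = 0x67fc


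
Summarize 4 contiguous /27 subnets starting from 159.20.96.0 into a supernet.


Original prefix: /27
Number of subnets: 4 = 2^2
New prefix = 27 - 2 = 25
Supernet: 159.20.96.0/25


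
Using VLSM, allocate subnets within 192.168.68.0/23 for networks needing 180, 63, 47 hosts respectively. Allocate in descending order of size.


180 hosts -> /24 (254 usable): 192.168.68.0/24
63 hosts -> /25 (126 usable): 192.168.69.0/25
47 hosts -> /26 (62 usable): 192.168.69.128/26
Allocation: 192.168.68.0/24 (180 hosts, 254 usable); 192.168.69.0/25 (63 hosts, 126 usable); 192.168.69.128/26 (47 hosts, 62 usable)


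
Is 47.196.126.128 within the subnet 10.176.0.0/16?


Subnet network: 10.176.0.0
Test IP AND mask: 47.196.0.0
No, 47.196.126.128 is not in 10.176.0.0/16


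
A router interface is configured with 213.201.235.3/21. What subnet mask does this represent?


/21 means 21 network bits, 11 host bits
Binary: 11111111111111111111100000000000
Mask: 255.255.248.0


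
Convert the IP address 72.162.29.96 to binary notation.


72 = 01001000
162 = 10100010
29 = 00011101
96 = 01100000
Binary: 01001000.10100010.00011101.01100000


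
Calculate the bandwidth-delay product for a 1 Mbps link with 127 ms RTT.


BDP = bandwidth * RTT
= 1 Mbps * 127 ms
= 1 * 1e6 * 127 / 1000 bits
= 127000 bits
= 15875 bytes
= 15.5029 KB
BDP = 127000 bits (15875 bytes)


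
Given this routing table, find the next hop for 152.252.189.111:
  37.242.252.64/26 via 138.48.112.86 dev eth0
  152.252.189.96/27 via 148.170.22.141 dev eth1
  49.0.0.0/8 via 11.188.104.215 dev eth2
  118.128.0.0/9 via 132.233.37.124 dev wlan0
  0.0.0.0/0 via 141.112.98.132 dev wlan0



Longest prefix match for 152.252.189.111:
  /26 37.242.252.64: no
  /27 152.252.189.96: MATCH
  /8 49.0.0.0: no
  /9 118.128.0.0: no
  /0 0.0.0.0: MATCH
Selected: next-hop 148.170.22.141 via eth1 (matched /27)


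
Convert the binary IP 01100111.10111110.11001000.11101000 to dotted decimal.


01100111 = 103
10111110 = 190
11001000 = 200
11101000 = 232
IP: 103.190.200.232


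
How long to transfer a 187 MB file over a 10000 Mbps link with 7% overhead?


Effective throughput = 10000 * (1 - 7/100) = 9300 Mbps
File size in Mb = 187 * 8 = 1496 Mb
Time = 1496 / 9300
Time = 0.1609 seconds


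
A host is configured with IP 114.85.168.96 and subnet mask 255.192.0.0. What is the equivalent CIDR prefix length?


Binary: 11111111.11000000.00000000.00000000
Count leading 1s
Prefix: /10


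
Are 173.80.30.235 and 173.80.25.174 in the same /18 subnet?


Mask: 255.255.192.0
173.80.30.235 AND mask = 173.80.0.0
173.80.25.174 AND mask = 173.80.0.0
Yes, same subnet (173.80.0.0)


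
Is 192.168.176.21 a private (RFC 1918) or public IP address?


RFC 1918 private ranges:
  10.0.0.0/8 (10.0.0.0 - 10.255.255.255)
  172.16.0.0/12 (172.16.0.0 - 172.31.255.255)
  192.168.0.0/16 (192.168.0.0 - 192.168.255.255)
Private (in 192.168.0.0/16)


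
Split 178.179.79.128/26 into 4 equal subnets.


New prefix = 26 + 2 = 28
Each subnet has 16 addresses
  178.179.79.128/28
  178.179.79.144/28
  178.179.79.160/28
  178.179.79.176/28
Subnets: 178.179.79.128/28, 178.179.79.144/28, 178.179.79.160/28, 178.179.79.176/28


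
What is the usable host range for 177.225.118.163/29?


Network: 177.225.118.160
Broadcast: 177.225.118.167
First usable = network + 1
Last usable = broadcast - 1
Range: 177.225.118.161 to 177.225.118.166


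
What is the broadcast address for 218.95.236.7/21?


Network: 218.95.232.0/21
Host bits = 11
Set all host bits to 1:
Broadcast: 218.95.239.255


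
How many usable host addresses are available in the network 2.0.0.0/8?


Host bits = 32 - 8 = 24
Total addresses = 2^24 = 16777216
Usable = total - 2 (network and broadcast)
Usable hosts: 16777214


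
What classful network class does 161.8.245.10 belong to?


First octet: 161
Binary: 10100001
10xxxxxx -> Class B (128-191)
Class B, default mask 255.255.0.0 (/16)


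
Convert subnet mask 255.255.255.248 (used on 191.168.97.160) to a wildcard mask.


Subnet mask: 255.255.255.248
Wildcard = 255.255.255.255 - subnet mask
255 - 255 = 0
255 - 255 = 0
255 - 255 = 0
255 - 248 = 7
Wildcard: 0.0.0.7


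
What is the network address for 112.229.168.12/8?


IP:   01110000.11100101.10101000.00001100
Mask: 11111111.00000000.00000000.00000000
AND operation:
Net:  01110000.00000000.00000000.00000000
Network: 112.0.0.0/8


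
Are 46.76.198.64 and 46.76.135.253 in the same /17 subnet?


Mask: 255.255.128.0
46.76.198.64 AND mask = 46.76.128.0
46.76.135.253 AND mask = 46.76.128.0
Yes, same subnet (46.76.128.0)


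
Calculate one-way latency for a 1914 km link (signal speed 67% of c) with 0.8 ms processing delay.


Speed = 0.67 * 3e5 km/s = 201000 km/s
Propagation delay = 1914 / 201000 = 0.0095 s = 9.5224 ms
Processing delay = 0.8 ms
Total one-way latency = 10.3224 ms


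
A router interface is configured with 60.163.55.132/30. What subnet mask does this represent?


/30 means 30 network bits, 2 host bits
Binary: 11111111111111111111111111111100
Mask: 255.255.255.252


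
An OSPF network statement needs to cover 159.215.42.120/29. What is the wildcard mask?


Subnet mask: 255.255.255.248
Wildcard = 255.255.255.255 - subnet mask
255 - 255 = 0
255 - 255 = 0
255 - 255 = 0
255 - 248 = 7
Wildcard: 0.0.0.7


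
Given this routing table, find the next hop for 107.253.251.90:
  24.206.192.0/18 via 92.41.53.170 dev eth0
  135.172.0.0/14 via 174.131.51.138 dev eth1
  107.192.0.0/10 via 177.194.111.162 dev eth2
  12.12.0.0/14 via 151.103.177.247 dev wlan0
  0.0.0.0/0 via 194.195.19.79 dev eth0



Longest prefix match for 107.253.251.90:
  /18 24.206.192.0: no
  /14 135.172.0.0: no
  /10 107.192.0.0: MATCH
  /14 12.12.0.0: no
  /0 0.0.0.0: MATCH
Selected: next-hop 177.194.111.162 via eth2 (matched /10)


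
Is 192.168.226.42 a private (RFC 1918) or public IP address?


RFC 1918 private ranges:
  10.0.0.0/8 (10.0.0.0 - 10.255.255.255)
  172.16.0.0/12 (172.16.0.0 - 172.31.255.255)
  192.168.0.0/16 (192.168.0.0 - 192.168.255.255)
Private (in 192.168.0.0/16)


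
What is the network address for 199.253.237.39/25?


IP:   11000111.11111101.11101101.00100111
Mask: 11111111.11111111.11111111.10000000
AND operation:
Net:  11000111.11111101.11101101.00000000
Network: 199.253.237.0/25


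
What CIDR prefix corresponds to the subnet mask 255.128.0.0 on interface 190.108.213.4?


Binary: 11111111.10000000.00000000.00000000
Count leading 1s
Prefix: /9


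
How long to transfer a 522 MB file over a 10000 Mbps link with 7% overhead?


Effective throughput = 10000 * (1 - 7/100) = 9300 Mbps
File size in Mb = 522 * 8 = 4176 Mb
Time = 4176 / 9300
Time = 0.449 seconds


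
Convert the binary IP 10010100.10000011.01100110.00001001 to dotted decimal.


10010100 = 148
10000011 = 131
01100110 = 102
00001001 = 9
IP: 148.131.102.9


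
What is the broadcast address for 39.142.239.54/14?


Network: 39.140.0.0/14
Host bits = 18
Set all host bits to 1:
Broadcast: 39.143.255.255


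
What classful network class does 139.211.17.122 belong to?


First octet: 139
Binary: 10001011
10xxxxxx -> Class B (128-191)
Class B, default mask 255.255.0.0 (/16)


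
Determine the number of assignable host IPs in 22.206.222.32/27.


Host bits = 32 - 27 = 5
Total addresses = 2^5 = 32
Usable = total - 2 (network and broadcast)
Usable hosts: 30


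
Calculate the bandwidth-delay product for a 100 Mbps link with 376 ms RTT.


BDP = bandwidth * RTT
= 100 Mbps * 376 ms
= 100 * 1e6 * 376 / 1000 bits
= 37600000 bits
= 4700000 bytes
= 4589.8438 KB
BDP = 37600000 bits (4700000 bytes)


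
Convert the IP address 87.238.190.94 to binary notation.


87 = 01010111
238 = 11101110
190 = 10111110
94 = 01011110
Binary: 01010111.11101110.10111110.01011110


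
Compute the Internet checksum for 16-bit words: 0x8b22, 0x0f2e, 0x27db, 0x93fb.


Sum all words (with carry folding):
+ 0x8b22 = 0x8b22
+ 0x0f2e = 0x9a50
+ 0x27db = 0xc22b
+ 0x93fb = 0x5627
One's complement: ~0x5627
Checksum = 0xa9d8


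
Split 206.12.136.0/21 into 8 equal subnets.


New prefix = 21 + 3 = 24
Each subnet has 256 addresses
  206.12.136.0/24
  206.12.137.0/24
  206.12.138.0/24
  206.12.139.0/24
  206.12.140.0/24
  206.12.141.0/24
  206.12.142.0/24
  206.12.143.0/24
Subnets: 206.12.136.0/24, 206.12.137.0/24, 206.12.138.0/24, 206.12.139.0/24, 206.12.140.0/24, 206.12.141.0/24, 206.12.142.0/24, 206.12.143.0/24


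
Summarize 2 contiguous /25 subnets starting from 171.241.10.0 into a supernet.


Original prefix: /25
Number of subnets: 2 = 2^1
New prefix = 25 - 1 = 24
Supernet: 171.241.10.0/24


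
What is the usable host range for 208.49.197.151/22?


Network: 208.49.196.0
Broadcast: 208.49.199.255
First usable = network + 1
Last usable = broadcast - 1
Range: 208.49.196.1 to 208.49.199.254


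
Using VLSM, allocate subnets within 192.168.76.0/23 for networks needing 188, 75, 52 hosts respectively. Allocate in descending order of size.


188 hosts -> /24 (254 usable): 192.168.76.0/24
75 hosts -> /25 (126 usable): 192.168.77.0/25
52 hosts -> /26 (62 usable): 192.168.77.128/26
Allocation: 192.168.76.0/24 (188 hosts, 254 usable); 192.168.77.0/25 (75 hosts, 126 usable); 192.168.77.128/26 (52 hosts, 62 usable)


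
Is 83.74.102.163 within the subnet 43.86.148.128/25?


Subnet network: 43.86.148.128
Test IP AND mask: 83.74.102.128
No, 83.74.102.163 is not in 43.86.148.128/25


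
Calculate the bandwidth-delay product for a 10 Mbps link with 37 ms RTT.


BDP = bandwidth * RTT
= 10 Mbps * 37 ms
= 10 * 1e6 * 37 / 1000 bits
= 370000 bits
= 46250 bytes
= 45.166 KB
BDP = 370000 bits (46250 bytes)


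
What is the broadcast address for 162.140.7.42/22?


Network: 162.140.4.0/22
Host bits = 10
Set all host bits to 1:
Broadcast: 162.140.7.255


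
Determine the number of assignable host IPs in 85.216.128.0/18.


Host bits = 32 - 18 = 14
Total addresses = 2^14 = 16384
Usable = total - 2 (network and broadcast)
Usable hosts: 16382


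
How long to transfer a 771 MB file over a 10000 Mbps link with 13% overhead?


Effective throughput = 10000 * (1 - 13/100) = 8700 Mbps
File size in Mb = 771 * 8 = 6168 Mb
Time = 6168 / 8700
Time = 0.709 seconds


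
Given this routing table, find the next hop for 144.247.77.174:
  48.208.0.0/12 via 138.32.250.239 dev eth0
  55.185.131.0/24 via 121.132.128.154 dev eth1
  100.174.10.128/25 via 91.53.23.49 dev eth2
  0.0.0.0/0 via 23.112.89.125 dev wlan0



Longest prefix match for 144.247.77.174:
  /12 48.208.0.0: no
  /24 55.185.131.0: no
  /25 100.174.10.128: no
  /0 0.0.0.0: MATCH
Selected: next-hop 23.112.89.125 via wlan0 (matched /0)


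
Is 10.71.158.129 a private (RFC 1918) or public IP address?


RFC 1918 private ranges:
  10.0.0.0/8 (10.0.0.0 - 10.255.255.255)
  172.16.0.0/12 (172.16.0.0 - 172.31.255.255)
  192.168.0.0/16 (192.168.0.0 - 192.168.255.255)
Private (in 10.0.0.0/8)


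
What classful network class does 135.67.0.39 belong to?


First octet: 135
Binary: 10000111
10xxxxxx -> Class B (128-191)
Class B, default mask 255.255.0.0 (/16)


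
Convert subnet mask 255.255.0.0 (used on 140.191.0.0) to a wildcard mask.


Subnet mask: 255.255.0.0
Wildcard = 255.255.255.255 - subnet mask
255 - 255 = 0
255 - 255 = 0
255 - 0 = 255
255 - 0 = 255
Wildcard: 0.0.255.255


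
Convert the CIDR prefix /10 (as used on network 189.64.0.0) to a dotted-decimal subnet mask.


/10 means 10 network bits, 22 host bits
Binary: 11111111110000000000000000000000
Mask: 255.192.0.0


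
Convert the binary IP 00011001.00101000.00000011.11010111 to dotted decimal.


00011001 = 25
00101000 = 40
00000011 = 3
11010111 = 215
IP: 25.40.3.215


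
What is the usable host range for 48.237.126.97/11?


Network: 48.224.0.0
Broadcast: 48.255.255.255
First usable = network + 1
Last usable = broadcast - 1
Range: 48.224.0.1 to 48.255.255.254


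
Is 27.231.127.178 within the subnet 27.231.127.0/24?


Subnet network: 27.231.127.0
Test IP AND mask: 27.231.127.0
Yes, 27.231.127.178 is in 27.231.127.0/24


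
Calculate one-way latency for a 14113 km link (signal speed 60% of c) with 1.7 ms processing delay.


Speed = 0.6 * 3e5 km/s = 180000 km/s
Propagation delay = 14113 / 180000 = 0.0784 s = 78.4056 ms
Processing delay = 1.7 ms
Total one-way latency = 80.1056 ms


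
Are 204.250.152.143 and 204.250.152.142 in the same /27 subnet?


Mask: 255.255.255.224
204.250.152.143 AND mask = 204.250.152.128
204.250.152.142 AND mask = 204.250.152.128
Yes, same subnet (204.250.152.128)


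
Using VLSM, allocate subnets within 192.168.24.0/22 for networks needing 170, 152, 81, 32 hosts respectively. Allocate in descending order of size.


170 hosts -> /24 (254 usable): 192.168.24.0/24
152 hosts -> /24 (254 usable): 192.168.25.0/24
81 hosts -> /25 (126 usable): 192.168.26.0/25
32 hosts -> /26 (62 usable): 192.168.26.128/26
Allocation: 192.168.24.0/24 (170 hosts, 254 usable); 192.168.25.0/24 (152 hosts, 254 usable); 192.168.26.0/25 (81 hosts, 126 usable); 192.168.26.128/26 (32 hosts, 62 usable)


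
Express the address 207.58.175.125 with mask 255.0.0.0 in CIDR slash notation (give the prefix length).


Binary: 11111111.00000000.00000000.00000000
Count leading 1s
Prefix: /8


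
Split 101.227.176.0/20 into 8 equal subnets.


New prefix = 20 + 3 = 23
Each subnet has 512 addresses
  101.227.176.0/23
  101.227.178.0/23
  101.227.180.0/23
  101.227.182.0/23
  101.227.184.0/23
  101.227.186.0/23
  101.227.188.0/23
  101.227.190.0/23
Subnets: 101.227.176.0/23, 101.227.178.0/23, 101.227.180.0/23, 101.227.182.0/23, 101.227.184.0/23, 101.227.186.0/23, 101.227.188.0/23, 101.227.190.0/23


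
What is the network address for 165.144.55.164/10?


IP:   10100101.10010000.00110111.10100100
Mask: 11111111.11000000.00000000.00000000
AND operation:
Net:  10100101.10000000.00000000.00000000
Network: 165.128.0.0/10


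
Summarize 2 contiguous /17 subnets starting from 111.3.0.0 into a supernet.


Original prefix: /17
Number of subnets: 2 = 2^1
New prefix = 17 - 1 = 16
Supernet: 111.3.0.0/16


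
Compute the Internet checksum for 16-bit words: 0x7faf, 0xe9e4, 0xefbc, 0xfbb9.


Sum all words (with carry folding):
+ 0x7faf = 0x7faf
+ 0xe9e4 = 0x6994
+ 0xefbc = 0x5951
+ 0xfbb9 = 0x550b
One's complement: ~0x550b
Checksum = 0xaaf4


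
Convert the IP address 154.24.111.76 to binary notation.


154 = 10011010
24 = 00011000
111 = 01101111
76 = 01001100
Binary: 10011010.00011000.01101111.01001100


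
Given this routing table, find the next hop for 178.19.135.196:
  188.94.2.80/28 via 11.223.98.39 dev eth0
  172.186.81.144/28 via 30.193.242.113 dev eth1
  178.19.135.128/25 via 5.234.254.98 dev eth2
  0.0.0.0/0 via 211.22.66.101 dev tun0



Longest prefix match for 178.19.135.196:
  /28 188.94.2.80: no
  /28 172.186.81.144: no
  /25 178.19.135.128: MATCH
  /0 0.0.0.0: MATCH
Selected: next-hop 5.234.254.98 via eth2 (matched /25)


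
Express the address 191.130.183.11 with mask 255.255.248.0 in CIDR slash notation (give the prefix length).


Binary: 11111111.11111111.11111000.00000000
Count leading 1s
Prefix: /21
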